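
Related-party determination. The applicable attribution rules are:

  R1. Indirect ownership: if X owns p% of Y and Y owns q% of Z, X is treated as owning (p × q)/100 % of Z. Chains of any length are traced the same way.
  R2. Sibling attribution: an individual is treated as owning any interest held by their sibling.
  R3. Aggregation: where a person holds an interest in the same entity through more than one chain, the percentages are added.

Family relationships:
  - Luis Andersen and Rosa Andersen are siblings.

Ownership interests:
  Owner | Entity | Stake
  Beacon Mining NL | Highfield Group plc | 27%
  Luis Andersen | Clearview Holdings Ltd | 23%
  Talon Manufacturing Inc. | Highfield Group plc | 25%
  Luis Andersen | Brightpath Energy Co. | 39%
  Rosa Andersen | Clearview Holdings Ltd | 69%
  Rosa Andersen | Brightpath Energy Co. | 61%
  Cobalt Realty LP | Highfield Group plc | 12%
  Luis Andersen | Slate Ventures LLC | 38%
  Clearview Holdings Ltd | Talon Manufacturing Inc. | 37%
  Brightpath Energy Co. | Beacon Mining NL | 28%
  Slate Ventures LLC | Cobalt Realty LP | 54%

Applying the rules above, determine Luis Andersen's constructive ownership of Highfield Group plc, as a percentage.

By sibling attribution (R2), Luis Andersen is treated as also owning Rosa Andersen's interest in Clearview Holdings Ltd, giving 23% + 69% = 92%.
By sibling attribution (R2), Luis Andersen is treated as also owning Rosa Andersen's interest in Brightpath Energy Co, giving 39% + 61% = 100%.
Chain via Clearview Holdings Ltd → Talon Manufacturing Inc. (R1): 92% × 37% × 25% = 8.51% of Highfield Group plc.
Chain via Brightpath Energy Co. → Beacon Mining NL (R1): 100% × 28% × 27% = 7.56% of Highfield Group plc.
Chain via Slate Ventures LLC → Cobalt Realty LP (R1): 38% × 54% × 12% = 2.4624% of Highfield Group plc.
Aggregating (R3): 8.51% + 7.56% + 2.4624% = 18.5324%.

18.5324%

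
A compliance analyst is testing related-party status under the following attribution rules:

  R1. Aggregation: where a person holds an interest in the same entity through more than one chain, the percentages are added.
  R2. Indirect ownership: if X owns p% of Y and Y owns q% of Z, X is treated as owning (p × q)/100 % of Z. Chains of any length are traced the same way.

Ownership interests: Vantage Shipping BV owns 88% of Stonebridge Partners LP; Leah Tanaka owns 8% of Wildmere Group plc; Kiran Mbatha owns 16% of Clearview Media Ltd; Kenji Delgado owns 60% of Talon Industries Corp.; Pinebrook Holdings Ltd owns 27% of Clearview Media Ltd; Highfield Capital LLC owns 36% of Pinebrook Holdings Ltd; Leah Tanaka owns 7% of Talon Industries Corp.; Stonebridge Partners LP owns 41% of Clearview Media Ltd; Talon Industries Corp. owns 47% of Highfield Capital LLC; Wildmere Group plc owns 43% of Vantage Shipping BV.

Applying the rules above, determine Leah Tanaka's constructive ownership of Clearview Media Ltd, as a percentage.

Chain via Talon Industries Corp. → Highfield Capital LLC → Pinebrook Holdings Ltd (R2): 7% × 47% × 36% × 27% = 0.319788% of Clearview Media Ltd.
Chain via Wildmere Group plc → Vantage Shipping BV → Stonebridge Partners LP (R2): 8% × 43% × 88% × 41% = 1.241152% of Clearview Media Ltd.
Aggregating (R1): 0.319788% + 1.241152% = 1.56094%.

1.56094%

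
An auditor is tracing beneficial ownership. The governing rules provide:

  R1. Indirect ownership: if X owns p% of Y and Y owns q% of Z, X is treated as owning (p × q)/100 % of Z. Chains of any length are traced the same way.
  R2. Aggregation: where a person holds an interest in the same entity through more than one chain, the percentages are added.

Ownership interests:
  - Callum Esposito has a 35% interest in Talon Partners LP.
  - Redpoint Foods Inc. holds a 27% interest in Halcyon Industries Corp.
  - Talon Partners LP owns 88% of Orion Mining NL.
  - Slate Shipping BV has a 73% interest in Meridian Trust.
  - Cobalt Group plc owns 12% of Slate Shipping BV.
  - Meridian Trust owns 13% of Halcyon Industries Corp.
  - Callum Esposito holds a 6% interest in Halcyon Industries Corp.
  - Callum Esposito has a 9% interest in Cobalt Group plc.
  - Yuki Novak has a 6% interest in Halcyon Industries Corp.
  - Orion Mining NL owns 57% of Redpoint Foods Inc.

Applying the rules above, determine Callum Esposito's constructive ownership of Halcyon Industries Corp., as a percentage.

Chain via Cobalt Group plc → Slate Shipping BV → Meridian Trust (R1): 9% × 12% × 73% × 13% = 0.102492% of Halcyon Industries Corp.
Chain via Talon Partners LP → Orion Mining NL → Redpoint Foods Inc. (R1): 35% × 88% × 57% × 27% = 4.74012% of Halcyon Industries Corp.
Direct interest in Halcyon Industries Corp: 6%.
Aggregating (R2): 0.102492% + 4.74012% + 6% = 10.842612%.

10.842612%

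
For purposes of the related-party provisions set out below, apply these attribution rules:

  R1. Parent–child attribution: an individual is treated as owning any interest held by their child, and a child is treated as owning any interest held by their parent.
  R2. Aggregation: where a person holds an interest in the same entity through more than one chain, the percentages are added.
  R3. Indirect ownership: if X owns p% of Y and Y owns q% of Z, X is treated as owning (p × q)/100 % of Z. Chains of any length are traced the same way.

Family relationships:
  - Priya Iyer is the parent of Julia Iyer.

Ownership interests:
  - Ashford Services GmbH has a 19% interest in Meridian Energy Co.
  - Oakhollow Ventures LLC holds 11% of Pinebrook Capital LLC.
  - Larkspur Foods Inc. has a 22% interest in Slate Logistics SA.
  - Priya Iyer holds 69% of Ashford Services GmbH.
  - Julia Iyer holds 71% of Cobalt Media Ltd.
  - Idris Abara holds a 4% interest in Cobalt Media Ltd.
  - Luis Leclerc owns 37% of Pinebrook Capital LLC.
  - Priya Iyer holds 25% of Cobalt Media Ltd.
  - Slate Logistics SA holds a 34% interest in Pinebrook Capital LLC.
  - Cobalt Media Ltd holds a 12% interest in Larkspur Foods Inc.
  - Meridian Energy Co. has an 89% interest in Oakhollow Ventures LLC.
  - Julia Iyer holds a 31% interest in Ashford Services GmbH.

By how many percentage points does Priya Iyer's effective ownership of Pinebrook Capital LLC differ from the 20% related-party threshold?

By parent–child attribution (R1), Priya Iyer is treated as also owning Julia Iyer's interest in Cobalt Media Ltd, giving 25% + 71% = 96%.
By parent–child attribution (R1), Priya Iyer is treated as also owning Julia Iyer's interest in Ashford Services GmbH, giving 69% + 31% = 100%.
Chain via Cobalt Media Ltd → Larkspur Foods Inc. → Slate Logistics SA (R3): 96% × 12% × 22% × 34% = 0.861696% of Pinebrook Capital LLC.
Chain via Ashford Services GmbH → Meridian Energy Co. → Oakhollow Ventures LLC (R3): 100% × 19% × 89% × 11% = 1.8601% of Pinebrook Capital LLC.
Aggregating (R2): 0.861696% + 1.8601% = 2.721796%.
2.721796% falls short of the 20% threshold by 17.278204 percentage points.

17.278204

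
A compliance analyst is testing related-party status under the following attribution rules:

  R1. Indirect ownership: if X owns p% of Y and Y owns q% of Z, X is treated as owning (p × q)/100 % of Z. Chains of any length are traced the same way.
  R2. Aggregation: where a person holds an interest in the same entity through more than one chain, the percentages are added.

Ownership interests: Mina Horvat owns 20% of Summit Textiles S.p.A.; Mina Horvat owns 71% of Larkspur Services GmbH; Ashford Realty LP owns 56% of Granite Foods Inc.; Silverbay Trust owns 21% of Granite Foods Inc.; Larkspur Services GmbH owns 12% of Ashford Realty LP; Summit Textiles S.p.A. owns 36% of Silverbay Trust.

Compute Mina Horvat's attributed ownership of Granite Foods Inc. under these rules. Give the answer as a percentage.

Chain via Summit Textiles S.p.A. → Silverbay Trust (R1): 20% × 36% × 21% = 1.512% of Granite Foods Inc.
Chain via Larkspur Services GmbH → Ashford Realty LP (R1): 71% × 12% × 56% = 4.7712% of Granite Foods Inc.
Aggregating (R2): 1.512% + 4.7712% = 6.2832%.

6.2832%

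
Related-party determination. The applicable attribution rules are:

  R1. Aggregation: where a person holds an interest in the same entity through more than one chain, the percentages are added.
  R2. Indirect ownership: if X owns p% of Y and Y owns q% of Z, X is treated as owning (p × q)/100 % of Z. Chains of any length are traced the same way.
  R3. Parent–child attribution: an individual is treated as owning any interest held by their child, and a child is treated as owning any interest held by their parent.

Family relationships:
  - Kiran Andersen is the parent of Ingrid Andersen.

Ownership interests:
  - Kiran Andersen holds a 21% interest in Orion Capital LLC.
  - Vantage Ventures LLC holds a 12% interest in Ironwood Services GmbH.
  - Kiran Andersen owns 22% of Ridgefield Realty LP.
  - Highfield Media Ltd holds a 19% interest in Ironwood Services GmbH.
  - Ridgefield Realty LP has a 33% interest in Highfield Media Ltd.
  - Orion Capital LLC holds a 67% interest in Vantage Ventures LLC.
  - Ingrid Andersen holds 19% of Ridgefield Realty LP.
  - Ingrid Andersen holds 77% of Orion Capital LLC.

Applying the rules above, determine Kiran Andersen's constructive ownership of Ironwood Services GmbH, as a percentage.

10.4499%

By parent–child attribution (R3), Kiran Andersen is treated as also owning Ingrid Andersen's interest in Orion Capital LLC, giving 21% + 77% = 98%.
By parent–child attribution (R3), Kiran Andersen is treated as also owning Ingrid Andersen's interest in Ridgefield Realty LP, giving 22% + 19% = 41%.
Chain via Orion Capital LLC → Vantage Ventures LLC (R2): 98% × 67% × 12% = 7.8792% of Ironwood Services GmbH.
Chain via Ridgefield Realty LP → Highfield Media Ltd (R2): 41% × 33% × 19% = 2.5707% of Ironwood Services GmbH.
Aggregating (R1): 7.8792% + 2.5707% = 10.4499%.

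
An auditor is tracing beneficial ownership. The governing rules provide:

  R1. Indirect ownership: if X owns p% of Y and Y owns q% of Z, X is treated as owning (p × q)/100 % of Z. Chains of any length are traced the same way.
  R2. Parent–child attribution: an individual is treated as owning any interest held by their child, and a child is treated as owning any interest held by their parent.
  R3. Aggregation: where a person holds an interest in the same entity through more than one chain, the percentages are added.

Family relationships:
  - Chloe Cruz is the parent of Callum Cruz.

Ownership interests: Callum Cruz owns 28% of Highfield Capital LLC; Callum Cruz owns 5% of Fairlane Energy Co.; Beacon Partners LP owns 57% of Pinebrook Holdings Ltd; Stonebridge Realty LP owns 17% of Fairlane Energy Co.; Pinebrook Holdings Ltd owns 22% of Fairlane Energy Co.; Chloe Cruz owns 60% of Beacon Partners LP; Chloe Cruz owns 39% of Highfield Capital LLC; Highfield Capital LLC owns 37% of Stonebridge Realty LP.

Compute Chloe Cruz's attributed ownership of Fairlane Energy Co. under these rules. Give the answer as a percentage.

16.7383%

By parent–child attribution (R2), Chloe Cruz is treated as also owning Callum Cruz's interest in Highfield Capital LLC, giving 39% + 28% = 67%.
By parent–child attribution (R2), Chloe Cruz is treated as owning Callum Cruz's 5% interest in Fairlane Energy Co.
Chain via Beacon Partners LP → Pinebrook Holdings Ltd (R1): 60% × 57% × 22% = 7.524% of Fairlane Energy Co.
Chain via Highfield Capital LLC → Stonebridge Realty LP (R1): 67% × 37% × 17% = 4.2143% of Fairlane Energy Co.
Direct interest in Fairlane Energy Co: 5%.
Aggregating (R3): 7.524% + 4.2143% + 5% = 16.7383%.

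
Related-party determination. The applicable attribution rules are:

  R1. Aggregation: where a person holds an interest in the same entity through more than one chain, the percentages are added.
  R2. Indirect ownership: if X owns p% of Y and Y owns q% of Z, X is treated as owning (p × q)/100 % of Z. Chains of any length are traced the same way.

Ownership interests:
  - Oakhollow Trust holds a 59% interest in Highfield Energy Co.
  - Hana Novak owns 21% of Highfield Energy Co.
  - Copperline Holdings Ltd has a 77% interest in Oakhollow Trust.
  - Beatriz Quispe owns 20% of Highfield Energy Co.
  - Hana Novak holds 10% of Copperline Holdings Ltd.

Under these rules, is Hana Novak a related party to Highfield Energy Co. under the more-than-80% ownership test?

Chain via Copperline Holdings Ltd → Oakhollow Trust (R2): 10% × 77% × 59% = 4.543% of Highfield Energy Co.
Direct interest in Highfield Energy Co: 21%.
Aggregating (R1): 4.543% + 21% = 25.543%.
25.543% does not exceed the 80% threshold, so Hana is not a related party to Highfield Energy Co.

No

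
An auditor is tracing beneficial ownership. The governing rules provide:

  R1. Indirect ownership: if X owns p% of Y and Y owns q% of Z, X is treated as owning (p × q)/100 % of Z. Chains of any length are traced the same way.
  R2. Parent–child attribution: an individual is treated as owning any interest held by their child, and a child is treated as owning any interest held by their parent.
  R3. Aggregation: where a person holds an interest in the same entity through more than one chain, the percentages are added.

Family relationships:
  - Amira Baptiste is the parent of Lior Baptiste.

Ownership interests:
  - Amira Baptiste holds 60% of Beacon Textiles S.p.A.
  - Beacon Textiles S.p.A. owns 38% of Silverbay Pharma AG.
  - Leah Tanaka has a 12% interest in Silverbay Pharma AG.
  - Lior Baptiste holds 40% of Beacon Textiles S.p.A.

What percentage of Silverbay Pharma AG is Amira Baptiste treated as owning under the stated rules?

By parent–child attribution (R2), Amira Baptiste is treated as also owning Lior Baptiste's interest in Beacon Textiles S.p.A, giving 60% + 40% = 100%.
Chain via Beacon Textiles S.p.A. (R1): 100% × 38% = 38% of Silverbay Pharma AG.

38%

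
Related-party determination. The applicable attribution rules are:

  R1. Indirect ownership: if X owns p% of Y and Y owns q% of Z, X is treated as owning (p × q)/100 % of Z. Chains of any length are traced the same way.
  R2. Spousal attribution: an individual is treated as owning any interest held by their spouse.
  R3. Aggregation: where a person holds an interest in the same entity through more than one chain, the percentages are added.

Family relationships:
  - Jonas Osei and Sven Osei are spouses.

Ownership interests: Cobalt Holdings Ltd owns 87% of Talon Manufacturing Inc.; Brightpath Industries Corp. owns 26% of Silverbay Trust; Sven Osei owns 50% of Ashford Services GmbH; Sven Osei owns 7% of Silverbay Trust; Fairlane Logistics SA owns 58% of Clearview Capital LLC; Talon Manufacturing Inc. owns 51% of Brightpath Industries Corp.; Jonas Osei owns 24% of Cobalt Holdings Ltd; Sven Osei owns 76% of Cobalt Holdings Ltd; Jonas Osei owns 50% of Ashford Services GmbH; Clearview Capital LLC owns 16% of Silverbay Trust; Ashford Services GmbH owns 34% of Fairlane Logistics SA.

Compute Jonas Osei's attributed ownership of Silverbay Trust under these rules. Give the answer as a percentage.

By spousal attribution (R2), Jonas Osei is treated as also owning Sven Osei's interest in Ashford Services GmbH, giving 50% + 50% = 100%.
By spousal attribution (R2), Jonas Osei is treated as also owning Sven Osei's interest in Cobalt Holdings Ltd, giving 24% + 76% = 100%.
By spousal attribution (R2), Jonas Osei is treated as owning Sven Osei's 7% interest in Silverbay Trust.
Chain via Ashford Services GmbH → Fairlane Logistics SA → Clearview Capital LLC (R1): 100% × 34% × 58% × 16% = 3.1552% of Silverbay Trust.
Chain via Cobalt Holdings Ltd → Talon Manufacturing Inc. → Brightpath Industries Corp. (R1): 100% × 87% × 51% × 26% = 11.5362% of Silverbay Trust.
Direct interest in Silverbay Trust: 7%.
Aggregating (R3): 3.1552% + 11.5362% + 7% = 21.6914%.

21.6914%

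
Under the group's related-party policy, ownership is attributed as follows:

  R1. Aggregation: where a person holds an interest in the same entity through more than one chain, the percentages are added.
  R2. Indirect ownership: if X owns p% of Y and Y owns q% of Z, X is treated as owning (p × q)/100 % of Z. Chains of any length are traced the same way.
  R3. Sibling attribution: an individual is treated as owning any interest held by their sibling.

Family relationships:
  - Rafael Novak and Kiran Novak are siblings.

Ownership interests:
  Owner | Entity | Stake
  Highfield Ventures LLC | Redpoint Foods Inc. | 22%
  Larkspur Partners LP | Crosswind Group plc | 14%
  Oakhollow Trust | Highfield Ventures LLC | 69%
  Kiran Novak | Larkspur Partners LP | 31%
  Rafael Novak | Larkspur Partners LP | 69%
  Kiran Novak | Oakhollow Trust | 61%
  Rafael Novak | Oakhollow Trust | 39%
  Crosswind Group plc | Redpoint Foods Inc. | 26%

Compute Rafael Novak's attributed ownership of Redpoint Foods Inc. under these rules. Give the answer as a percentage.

By sibling attribution (R3), Rafael Novak is treated as also owning Kiran Novak's interest in Oakhollow Trust, giving 39% + 61% = 100%.
By sibling attribution (R3), Rafael Novak is treated as also owning Kiran Novak's interest in Larkspur Partners LP, giving 69% + 31% = 100%.
Chain via Oakhollow Trust → Highfield Ventures LLC (R2): 100% × 69% × 22% = 15.18% of Redpoint Foods Inc.
Chain via Larkspur Partners LP → Crosswind Group plc (R2): 100% × 14% × 26% = 3.64% of Redpoint Foods Inc.
Aggregating (R1): 15.18% + 3.64% = 18.82%.

18.82%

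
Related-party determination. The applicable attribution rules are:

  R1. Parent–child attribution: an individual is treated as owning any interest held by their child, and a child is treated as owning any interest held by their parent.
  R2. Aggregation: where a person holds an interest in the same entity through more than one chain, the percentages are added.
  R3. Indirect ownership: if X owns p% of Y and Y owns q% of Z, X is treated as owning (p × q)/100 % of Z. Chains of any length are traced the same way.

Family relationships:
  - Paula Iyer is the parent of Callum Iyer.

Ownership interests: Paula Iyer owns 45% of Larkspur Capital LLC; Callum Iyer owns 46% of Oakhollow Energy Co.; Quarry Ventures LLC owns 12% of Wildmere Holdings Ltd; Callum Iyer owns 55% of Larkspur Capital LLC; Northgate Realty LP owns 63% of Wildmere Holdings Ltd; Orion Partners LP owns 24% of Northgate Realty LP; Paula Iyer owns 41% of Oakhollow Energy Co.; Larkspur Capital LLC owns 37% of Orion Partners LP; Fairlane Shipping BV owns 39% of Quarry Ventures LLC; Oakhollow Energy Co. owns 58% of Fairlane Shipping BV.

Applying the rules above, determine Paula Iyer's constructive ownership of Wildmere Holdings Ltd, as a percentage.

7.955928%

By parent–child attribution (R1), Paula Iyer is treated as also owning Callum Iyer's interest in Larkspur Capital LLC, giving 45% + 55% = 100%.
By parent–child attribution (R1), Paula Iyer is treated as also owning Callum Iyer's interest in Oakhollow Energy Co, giving 41% + 46% = 87%.
Chain via Larkspur Capital LLC → Orion Partners LP → Northgate Realty LP (R3): 100% × 37% × 24% × 63% = 5.5944% of Wildmere Holdings Ltd.
Chain via Oakhollow Energy Co. → Fairlane Shipping BV → Quarry Ventures LLC (R3): 87% × 58% × 39% × 12% = 2.361528% of Wildmere Holdings Ltd.
Aggregating (R2): 5.5944% + 2.361528% = 7.955928%.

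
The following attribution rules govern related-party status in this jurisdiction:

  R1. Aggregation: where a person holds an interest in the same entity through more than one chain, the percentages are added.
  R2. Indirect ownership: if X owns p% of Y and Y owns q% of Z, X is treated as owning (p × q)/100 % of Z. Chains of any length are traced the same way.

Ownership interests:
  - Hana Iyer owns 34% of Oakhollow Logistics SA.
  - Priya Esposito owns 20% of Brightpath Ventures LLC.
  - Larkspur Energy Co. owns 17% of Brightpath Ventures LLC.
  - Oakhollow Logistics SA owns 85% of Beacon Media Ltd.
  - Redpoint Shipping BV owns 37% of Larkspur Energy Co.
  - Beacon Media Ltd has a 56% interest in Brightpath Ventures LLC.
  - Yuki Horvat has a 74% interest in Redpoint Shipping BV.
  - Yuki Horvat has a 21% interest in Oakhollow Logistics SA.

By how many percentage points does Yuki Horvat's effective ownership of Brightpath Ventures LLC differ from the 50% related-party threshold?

35.3494

Chain via Redpoint Shipping BV → Larkspur Energy Co. (R2): 74% × 37% × 17% = 4.6546% of Brightpath Ventures LLC.
Chain via Oakhollow Logistics SA → Beacon Media Ltd (R2): 21% × 85% × 56% = 9.996% of Brightpath Ventures LLC.
Aggregating (R1): 4.6546% + 9.996% = 14.6506%.
14.6506% falls short of the 50% threshold by 35.3494 percentage points.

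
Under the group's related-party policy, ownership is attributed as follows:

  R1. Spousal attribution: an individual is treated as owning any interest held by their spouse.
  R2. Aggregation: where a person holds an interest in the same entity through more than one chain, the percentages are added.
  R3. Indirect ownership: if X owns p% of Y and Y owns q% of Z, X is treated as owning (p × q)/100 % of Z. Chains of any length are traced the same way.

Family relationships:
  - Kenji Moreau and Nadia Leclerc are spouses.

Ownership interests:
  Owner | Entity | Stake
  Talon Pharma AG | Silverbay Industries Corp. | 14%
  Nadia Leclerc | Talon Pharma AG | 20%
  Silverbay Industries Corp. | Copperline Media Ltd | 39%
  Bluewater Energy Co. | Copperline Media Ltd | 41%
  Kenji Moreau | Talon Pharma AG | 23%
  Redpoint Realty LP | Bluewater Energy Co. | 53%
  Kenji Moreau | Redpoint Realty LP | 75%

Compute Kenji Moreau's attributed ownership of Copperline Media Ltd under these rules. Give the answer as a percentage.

18.6453%

By spousal attribution (R1), Kenji Moreau is treated as also owning Nadia Leclerc's interest in Talon Pharma AG, giving 23% + 20% = 43%.
Chain via Talon Pharma AG → Silverbay Industries Corp. (R3): 43% × 14% × 39% = 2.3478% of Copperline Media Ltd.
Chain via Redpoint Realty LP → Bluewater Energy Co. (R3): 75% × 53% × 41% = 16.2975% of Copperline Media Ltd.
Aggregating (R2): 2.3478% + 16.2975% = 18.6453%.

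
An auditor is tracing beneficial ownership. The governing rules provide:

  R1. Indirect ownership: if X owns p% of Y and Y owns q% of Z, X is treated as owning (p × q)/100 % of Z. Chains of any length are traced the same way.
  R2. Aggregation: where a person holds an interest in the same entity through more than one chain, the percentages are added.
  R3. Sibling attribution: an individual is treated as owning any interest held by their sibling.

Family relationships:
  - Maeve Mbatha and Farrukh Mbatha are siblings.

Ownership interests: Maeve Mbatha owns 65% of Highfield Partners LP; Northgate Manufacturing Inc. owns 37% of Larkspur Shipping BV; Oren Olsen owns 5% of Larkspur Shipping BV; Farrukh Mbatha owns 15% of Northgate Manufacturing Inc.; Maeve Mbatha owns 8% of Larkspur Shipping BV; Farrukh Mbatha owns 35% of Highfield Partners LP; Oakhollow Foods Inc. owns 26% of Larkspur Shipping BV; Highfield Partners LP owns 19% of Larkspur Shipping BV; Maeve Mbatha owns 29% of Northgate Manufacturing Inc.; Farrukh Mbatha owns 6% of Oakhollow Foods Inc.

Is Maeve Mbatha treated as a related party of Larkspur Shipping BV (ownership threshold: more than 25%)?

By sibling attribution (R3), Maeve Mbatha is treated as also owning Farrukh Mbatha's interest in Northgate Manufacturing Inc, giving 29% + 15% = 44%.
By sibling attribution (R3), Maeve Mbatha is treated as also owning Farrukh Mbatha's interest in Highfield Partners LP, giving 65% + 35% = 100%.
By sibling attribution (R3), Maeve Mbatha is treated as owning Farrukh Mbatha's 6% interest in Oakhollow Foods Inc.
Chain via Northgate Manufacturing Inc. (R1): 44% × 37% = 16.28% of Larkspur Shipping BV.
Chain via Highfield Partners LP (R1): 100% × 19% = 19% of Larkspur Shipping BV.
Direct interest in Larkspur Shipping BV: 8%.
Chain via Oakhollow Foods Inc. (R1): 6% × 26% = 1.56% of Larkspur Shipping BV.
Aggregating (R2): 16.28% + 19% + 8% + 1.56% = 44.84%.
44.84% exceeds the 25% threshold, so Maeve is a related party to Larkspur Shipping BV.

Yes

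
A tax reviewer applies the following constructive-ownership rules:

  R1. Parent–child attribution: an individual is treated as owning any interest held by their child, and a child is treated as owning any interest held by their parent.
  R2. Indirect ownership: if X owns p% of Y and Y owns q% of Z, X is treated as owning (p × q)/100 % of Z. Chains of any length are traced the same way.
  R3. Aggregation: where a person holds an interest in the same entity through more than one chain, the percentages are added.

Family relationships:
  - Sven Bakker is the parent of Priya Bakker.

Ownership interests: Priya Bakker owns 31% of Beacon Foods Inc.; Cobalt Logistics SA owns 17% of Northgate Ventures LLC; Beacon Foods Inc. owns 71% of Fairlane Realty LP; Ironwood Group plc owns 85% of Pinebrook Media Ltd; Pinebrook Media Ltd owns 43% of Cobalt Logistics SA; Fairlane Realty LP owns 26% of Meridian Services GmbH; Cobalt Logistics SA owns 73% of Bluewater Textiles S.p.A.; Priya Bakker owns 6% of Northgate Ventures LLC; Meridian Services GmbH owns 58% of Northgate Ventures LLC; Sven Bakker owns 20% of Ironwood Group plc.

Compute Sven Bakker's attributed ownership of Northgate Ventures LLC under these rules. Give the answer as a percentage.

10.561808%

By parent–child attribution (R1), Sven Bakker is treated as owning Priya Bakker's 31% interest in Beacon Foods Inc.
By parent–child attribution (R1), Sven Bakker is treated as owning Priya Bakker's 6% interest in Northgate Ventures LLC.
Chain via Ironwood Group plc → Pinebrook Media Ltd → Cobalt Logistics SA (R2): 20% × 85% × 43% × 17% = 1.2427% of Northgate Ventures LLC.
Chain via Beacon Foods Inc. → Fairlane Realty LP → Meridian Services GmbH (R2): 31% × 71% × 26% × 58% = 3.319108% of Northgate Ventures LLC.
Direct interest in Northgate Ventures LLC: 6%.
Aggregating (R3): 1.2427% + 3.319108% + 6% = 10.561808%.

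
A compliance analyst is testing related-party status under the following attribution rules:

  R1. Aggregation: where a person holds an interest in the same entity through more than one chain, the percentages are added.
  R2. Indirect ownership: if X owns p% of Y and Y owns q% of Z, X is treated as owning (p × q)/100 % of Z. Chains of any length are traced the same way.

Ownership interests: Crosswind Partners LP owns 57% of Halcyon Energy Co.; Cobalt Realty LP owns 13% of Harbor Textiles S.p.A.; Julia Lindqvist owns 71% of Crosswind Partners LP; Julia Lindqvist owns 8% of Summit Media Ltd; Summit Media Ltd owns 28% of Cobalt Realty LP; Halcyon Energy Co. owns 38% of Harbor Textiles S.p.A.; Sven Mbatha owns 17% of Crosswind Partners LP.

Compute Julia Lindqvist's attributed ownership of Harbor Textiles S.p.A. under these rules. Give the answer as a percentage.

15.6698%

Chain via Crosswind Partners LP → Halcyon Energy Co. (R2): 71% × 57% × 38% = 15.3786% of Harbor Textiles S.p.A.
Chain via Summit Media Ltd → Cobalt Realty LP (R2): 8% × 28% × 13% = 0.2912% of Harbor Textiles S.p.A.
Aggregating (R1): 15.3786% + 0.2912% = 15.6698%.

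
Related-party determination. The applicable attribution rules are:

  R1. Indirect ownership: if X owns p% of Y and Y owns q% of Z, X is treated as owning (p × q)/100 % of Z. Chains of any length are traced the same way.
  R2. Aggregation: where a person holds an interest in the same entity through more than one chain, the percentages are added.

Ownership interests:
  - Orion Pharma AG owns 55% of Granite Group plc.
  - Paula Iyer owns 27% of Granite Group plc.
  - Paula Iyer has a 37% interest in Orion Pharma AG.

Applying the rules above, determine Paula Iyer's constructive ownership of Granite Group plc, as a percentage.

47.35%

Chain via Orion Pharma AG (R1): 37% × 55% = 20.35% of Granite Group plc.
Direct interest in Granite Group plc: 27%.
Aggregating (R2): 20.35% + 27% = 47.35%.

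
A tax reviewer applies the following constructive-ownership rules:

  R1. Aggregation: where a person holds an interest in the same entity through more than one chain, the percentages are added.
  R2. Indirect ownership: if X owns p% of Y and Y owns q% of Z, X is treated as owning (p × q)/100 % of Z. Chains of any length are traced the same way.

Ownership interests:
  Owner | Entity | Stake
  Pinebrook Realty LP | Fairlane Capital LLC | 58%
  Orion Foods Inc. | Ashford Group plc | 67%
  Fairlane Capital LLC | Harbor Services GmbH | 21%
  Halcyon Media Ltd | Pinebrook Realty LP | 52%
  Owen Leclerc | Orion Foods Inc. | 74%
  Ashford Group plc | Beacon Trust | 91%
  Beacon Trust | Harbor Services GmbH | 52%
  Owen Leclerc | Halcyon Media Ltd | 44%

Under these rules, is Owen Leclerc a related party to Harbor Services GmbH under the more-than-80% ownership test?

Chain via Halcyon Media Ltd → Pinebrook Realty LP → Fairlane Capital LLC (R2): 44% × 52% × 58% × 21% = 2.786784% of Harbor Services GmbH.
Chain via Orion Foods Inc. → Ashford Group plc → Beacon Trust (R2): 74% × 67% × 91% × 52% = 23.461256% of Harbor Services GmbH.
Aggregating (R1): 2.786784% + 23.461256% = 26.24804%.
26.24804% does not exceed the 80% threshold, so Owen is not a related party to Harbor Services GmbH.

No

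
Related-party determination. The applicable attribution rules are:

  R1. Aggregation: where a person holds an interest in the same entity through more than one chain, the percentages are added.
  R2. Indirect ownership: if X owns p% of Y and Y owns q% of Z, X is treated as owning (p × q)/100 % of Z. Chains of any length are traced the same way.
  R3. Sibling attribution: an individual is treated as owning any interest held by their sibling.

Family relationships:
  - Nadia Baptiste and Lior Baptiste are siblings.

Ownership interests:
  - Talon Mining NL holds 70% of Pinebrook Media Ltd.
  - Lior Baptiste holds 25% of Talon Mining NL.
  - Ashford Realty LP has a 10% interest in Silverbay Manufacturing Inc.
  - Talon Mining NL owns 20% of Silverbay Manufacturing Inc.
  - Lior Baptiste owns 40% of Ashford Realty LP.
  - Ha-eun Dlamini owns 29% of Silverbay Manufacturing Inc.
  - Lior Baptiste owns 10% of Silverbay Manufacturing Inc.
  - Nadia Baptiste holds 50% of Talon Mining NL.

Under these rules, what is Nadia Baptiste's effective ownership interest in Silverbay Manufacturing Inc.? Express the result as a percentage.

By sibling attribution (R3), Nadia Baptiste is treated as also owning Lior Baptiste's interest in Talon Mining NL, giving 50% + 25% = 75%.
By sibling attribution (R3), Nadia Baptiste is treated as owning Lior Baptiste's 40% interest in Ashford Realty LP.
By sibling attribution (R3), Nadia Baptiste is treated as owning Lior Baptiste's 10% interest in Silverbay Manufacturing Inc.
Chain via Talon Mining NL (R2): 75% × 20% = 15% of Silverbay Manufacturing Inc.
Chain via Ashford Realty LP (R2): 40% × 10% = 4% of Silverbay Manufacturing Inc.
Direct interest in Silverbay Manufacturing Inc: 10%.
Aggregating (R1): 15% + 4% + 10% = 29%.

29%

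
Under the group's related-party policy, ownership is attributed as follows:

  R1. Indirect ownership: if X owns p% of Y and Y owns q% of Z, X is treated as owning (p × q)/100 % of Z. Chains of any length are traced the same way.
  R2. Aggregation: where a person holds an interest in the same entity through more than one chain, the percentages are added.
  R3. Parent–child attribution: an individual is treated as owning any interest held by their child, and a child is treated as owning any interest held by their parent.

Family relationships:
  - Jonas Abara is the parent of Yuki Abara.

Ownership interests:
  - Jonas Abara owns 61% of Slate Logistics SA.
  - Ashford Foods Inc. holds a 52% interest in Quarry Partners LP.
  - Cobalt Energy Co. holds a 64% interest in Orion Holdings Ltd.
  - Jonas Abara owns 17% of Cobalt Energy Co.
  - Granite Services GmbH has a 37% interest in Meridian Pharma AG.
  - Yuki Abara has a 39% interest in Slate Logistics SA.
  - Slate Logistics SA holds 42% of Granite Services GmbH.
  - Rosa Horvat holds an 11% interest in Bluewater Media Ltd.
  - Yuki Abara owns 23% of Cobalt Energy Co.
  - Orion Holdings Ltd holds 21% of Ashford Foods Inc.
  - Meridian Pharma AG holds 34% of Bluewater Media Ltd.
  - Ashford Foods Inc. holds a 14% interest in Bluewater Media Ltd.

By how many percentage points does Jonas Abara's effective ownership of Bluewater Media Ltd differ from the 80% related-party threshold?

By parent–child attribution (R3), Jonas Abara is treated as also owning Yuki Abara's interest in Slate Logistics SA, giving 61% + 39% = 100%.
By parent–child attribution (R3), Jonas Abara is treated as also owning Yuki Abara's interest in Cobalt Energy Co, giving 17% + 23% = 40%.
Chain via Slate Logistics SA → Granite Services GmbH → Meridian Pharma AG (R1): 100% × 42% × 37% × 34% = 5.2836% of Bluewater Media Ltd.
Chain via Cobalt Energy Co. → Orion Holdings Ltd → Ashford Foods Inc. (R1): 40% × 64% × 21% × 14% = 0.75264% of Bluewater Media Ltd.
Aggregating (R2): 5.2836% + 0.75264% = 6.03624%.
6.03624% falls short of the 80% threshold by 73.96376 percentage points.

73.96376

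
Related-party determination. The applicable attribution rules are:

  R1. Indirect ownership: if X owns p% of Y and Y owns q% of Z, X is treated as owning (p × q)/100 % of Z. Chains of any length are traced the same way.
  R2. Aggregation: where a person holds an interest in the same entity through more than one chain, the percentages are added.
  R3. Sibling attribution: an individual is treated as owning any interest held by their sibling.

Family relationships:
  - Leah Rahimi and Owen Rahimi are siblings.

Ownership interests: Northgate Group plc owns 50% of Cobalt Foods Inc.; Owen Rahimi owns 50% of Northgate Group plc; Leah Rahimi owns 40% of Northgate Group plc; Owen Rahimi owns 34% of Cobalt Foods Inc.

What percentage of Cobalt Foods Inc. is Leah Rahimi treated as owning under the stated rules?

79%

By sibling attribution (R3), Leah Rahimi is treated as also owning Owen Rahimi's interest in Northgate Group plc, giving 40% + 50% = 90%.
By sibling attribution (R3), Leah Rahimi is treated as owning Owen Rahimi's 34% interest in Cobalt Foods Inc.
Chain via Northgate Group plc (R1): 90% × 50% = 45% of Cobalt Foods Inc.
Direct interest in Cobalt Foods Inc: 34%.
Aggregating (R2): 45% + 34% = 79%.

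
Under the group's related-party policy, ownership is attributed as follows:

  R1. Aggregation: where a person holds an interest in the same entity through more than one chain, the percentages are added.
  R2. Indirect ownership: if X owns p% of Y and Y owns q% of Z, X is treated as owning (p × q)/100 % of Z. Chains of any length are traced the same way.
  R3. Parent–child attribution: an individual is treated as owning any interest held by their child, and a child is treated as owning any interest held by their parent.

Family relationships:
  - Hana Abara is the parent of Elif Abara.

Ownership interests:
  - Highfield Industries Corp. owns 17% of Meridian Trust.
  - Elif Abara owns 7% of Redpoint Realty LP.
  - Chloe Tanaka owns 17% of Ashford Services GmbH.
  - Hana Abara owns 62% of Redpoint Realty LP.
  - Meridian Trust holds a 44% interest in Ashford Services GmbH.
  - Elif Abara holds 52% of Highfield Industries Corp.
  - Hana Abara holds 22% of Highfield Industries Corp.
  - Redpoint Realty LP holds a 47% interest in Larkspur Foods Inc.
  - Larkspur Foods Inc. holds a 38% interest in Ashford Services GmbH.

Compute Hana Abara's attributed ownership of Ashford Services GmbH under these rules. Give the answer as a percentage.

17.8586%

By parent–child attribution (R3), Hana Abara is treated as also owning Elif Abara's interest in Redpoint Realty LP, giving 62% + 7% = 69%.
By parent–child attribution (R3), Hana Abara is treated as also owning Elif Abara's interest in Highfield Industries Corp, giving 22% + 52% = 74%.
Chain via Redpoint Realty LP → Larkspur Foods Inc. (R2): 69% × 47% × 38% = 12.3234% of Ashford Services GmbH.
Chain via Highfield Industries Corp. → Meridian Trust (R2): 74% × 17% × 44% = 5.5352% of Ashford Services GmbH.
Aggregating (R1): 12.3234% + 5.5352% = 17.8586%.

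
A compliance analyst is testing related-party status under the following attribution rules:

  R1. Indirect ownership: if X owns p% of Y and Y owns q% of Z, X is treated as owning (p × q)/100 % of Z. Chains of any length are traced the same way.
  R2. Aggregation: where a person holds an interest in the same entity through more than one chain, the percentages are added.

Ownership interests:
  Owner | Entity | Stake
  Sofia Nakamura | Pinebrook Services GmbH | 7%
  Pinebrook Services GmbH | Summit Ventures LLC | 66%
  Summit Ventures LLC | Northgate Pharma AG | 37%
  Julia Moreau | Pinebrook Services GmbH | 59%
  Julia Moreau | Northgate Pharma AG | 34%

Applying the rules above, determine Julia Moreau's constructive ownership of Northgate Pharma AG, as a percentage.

48.4078%

Chain via Pinebrook Services GmbH → Summit Ventures LLC (R1): 59% × 66% × 37% = 14.4078% of Northgate Pharma AG.
Direct interest in Northgate Pharma AG: 34%.
Aggregating (R2): 14.4078% + 34% = 48.4078%.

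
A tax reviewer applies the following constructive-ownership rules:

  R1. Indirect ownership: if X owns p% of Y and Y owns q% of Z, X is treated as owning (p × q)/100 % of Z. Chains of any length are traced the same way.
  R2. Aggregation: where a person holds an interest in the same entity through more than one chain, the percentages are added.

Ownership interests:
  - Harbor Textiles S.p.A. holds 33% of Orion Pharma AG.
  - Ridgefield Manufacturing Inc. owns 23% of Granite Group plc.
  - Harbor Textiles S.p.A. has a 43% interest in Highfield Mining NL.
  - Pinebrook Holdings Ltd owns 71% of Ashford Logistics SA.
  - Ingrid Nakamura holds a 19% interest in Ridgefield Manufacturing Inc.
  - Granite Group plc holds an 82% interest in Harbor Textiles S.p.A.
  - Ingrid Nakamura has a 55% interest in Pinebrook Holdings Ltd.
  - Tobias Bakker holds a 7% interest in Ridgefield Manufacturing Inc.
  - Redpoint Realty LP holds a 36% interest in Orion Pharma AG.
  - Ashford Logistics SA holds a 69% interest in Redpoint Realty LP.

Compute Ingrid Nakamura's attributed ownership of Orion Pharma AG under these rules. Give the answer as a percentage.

10.882542%

Chain via Pinebrook Holdings Ltd → Ashford Logistics SA → Redpoint Realty LP (R1): 55% × 71% × 69% × 36% = 9.70002% of Orion Pharma AG.
Chain via Ridgefield Manufacturing Inc. → Granite Group plc → Harbor Textiles S.p.A. (R1): 19% × 23% × 82% × 33% = 1.182522% of Orion Pharma AG.
Aggregating (R2): 9.70002% + 1.182522% = 10.882542%.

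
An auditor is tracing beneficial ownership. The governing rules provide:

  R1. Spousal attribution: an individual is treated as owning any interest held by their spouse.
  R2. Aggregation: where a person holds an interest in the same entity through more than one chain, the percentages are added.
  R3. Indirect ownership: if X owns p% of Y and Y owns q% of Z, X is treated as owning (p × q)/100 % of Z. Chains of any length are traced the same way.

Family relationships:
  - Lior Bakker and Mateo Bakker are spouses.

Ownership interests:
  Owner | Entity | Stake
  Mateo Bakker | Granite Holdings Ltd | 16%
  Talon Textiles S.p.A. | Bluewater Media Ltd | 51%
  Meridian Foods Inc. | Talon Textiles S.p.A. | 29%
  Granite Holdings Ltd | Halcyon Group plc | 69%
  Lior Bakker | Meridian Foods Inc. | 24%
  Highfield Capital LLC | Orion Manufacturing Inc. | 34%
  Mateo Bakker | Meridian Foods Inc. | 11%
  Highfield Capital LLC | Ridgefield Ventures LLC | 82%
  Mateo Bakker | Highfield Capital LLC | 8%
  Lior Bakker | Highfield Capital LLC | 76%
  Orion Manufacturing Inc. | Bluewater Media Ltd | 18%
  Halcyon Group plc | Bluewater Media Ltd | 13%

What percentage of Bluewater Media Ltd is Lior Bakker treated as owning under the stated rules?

11.7525%

By spousal attribution (R1), Lior Bakker is treated as also owning Mateo Bakker's interest in Meridian Foods Inc, giving 24% + 11% = 35%.
By spousal attribution (R1), Lior Bakker is treated as also owning Mateo Bakker's interest in Highfield Capital LLC, giving 76% + 8% = 84%.
By spousal attribution (R1), Lior Bakker is treated as owning Mateo Bakker's 16% interest in Granite Holdings Ltd.
Chain via Meridian Foods Inc. → Talon Textiles S.p.A. (R3): 35% × 29% × 51% = 5.1765% of Bluewater Media Ltd.
Chain via Highfield Capital LLC → Orion Manufacturing Inc. (R3): 84% × 34% × 18% = 5.1408% of Bluewater Media Ltd.
Chain via Granite Holdings Ltd → Halcyon Group plc (R3): 16% × 69% × 13% = 1.4352% of Bluewater Media Ltd.
Aggregating (R2): 5.1765% + 5.1408% + 1.4352% = 11.7525%.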